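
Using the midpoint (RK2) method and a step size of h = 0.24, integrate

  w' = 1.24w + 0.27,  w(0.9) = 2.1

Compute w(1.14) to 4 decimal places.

2.8924

Midpoint: k1 = f(t_n, w_n); k2 = f(t_n + h/2, w_n + (h/2)·k1); w_{n+1} = w_n + h·k2.
t=0.900000, w=2.100000:
  k1 = f(0.900000, 2.100000) = 2.874000
  k2 = f(1.020000, 2.444880) = 3.301651
  w ← 2.100000 + 0.24·3.301651 = 2.892396
w(1.14) ≈ 2.8924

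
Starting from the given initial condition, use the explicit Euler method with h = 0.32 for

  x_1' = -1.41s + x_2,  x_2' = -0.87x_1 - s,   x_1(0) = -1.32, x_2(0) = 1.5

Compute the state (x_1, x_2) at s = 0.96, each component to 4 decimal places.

Euler on (x_1,x_2): x_1_{n+1} = x_1_n + h·x_1', x_2_{n+1} = x_2_n + h·x_2'.
0.000000: (-1.320000, 1.500000); f=(1.500000, 1.148400) → (-0.840000, 1.867488)
0.320000: (-0.840000, 1.867488); f=(1.416288, 0.410800) → (-0.386788, 1.998944)
0.640000: (-0.386788, 1.998944); f=(1.096544, -0.303495) → (-0.035894, 1.901826)
(x_1(0.96), x_2(0.96)) ≈ (-0.0359, 1.9018)

-0.0359, 1.9018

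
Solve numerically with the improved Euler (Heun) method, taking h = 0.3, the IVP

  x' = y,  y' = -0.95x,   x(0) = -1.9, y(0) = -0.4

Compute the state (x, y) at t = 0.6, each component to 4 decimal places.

-1.8083, 0.7044

Heun on (x,y): k1 = f(t_n, state_n); k2 = f(t_n + h, state_n + h·k1); state_{n+1} = state_n + (h/2)·(k1 + k2).
0.000000: (-1.900000, -0.400000)
  k1 = (-0.400000, 1.805000)
  predictor → (-2.020000, 0.141500)
  k2 = (0.141500, 1.919000)
  → (-1.938775, 0.158600)
0.300000: (-1.938775, 0.158600)
  k1 = (0.158600, 1.841836)
  predictor → (-1.891195, 0.711151)
  k2 = (0.711151, 1.796635)
  → (-1.808312, 0.704371)
(x(0.6), y(0.6)) ≈ (-1.8083, 0.7044)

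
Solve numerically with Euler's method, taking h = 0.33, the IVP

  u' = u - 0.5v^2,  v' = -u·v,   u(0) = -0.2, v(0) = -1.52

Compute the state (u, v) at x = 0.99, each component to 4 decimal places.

Euler on (u,v): u_{n+1} = u_n + h·u', v_{n+1} = v_n + h·v'.
0.000000: (-0.200000, -1.520000); f=(-1.355200, -0.304000) → (-0.647216, -1.620320)
0.330000: (-0.647216, -1.620320); f=(-1.959934, -1.048697) → (-1.293994, -1.966390)
0.660000: (-1.293994, -1.966390); f=(-3.227339, -2.544498) → (-2.359016, -2.806074)
(u(0.99), v(0.99)) ≈ (-2.3590, -2.8061)

-2.3590, -2.8061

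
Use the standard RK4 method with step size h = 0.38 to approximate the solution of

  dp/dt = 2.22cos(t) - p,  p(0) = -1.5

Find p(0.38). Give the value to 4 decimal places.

-0.3426

RK4: k1 = f(t_n, p_n); k2 = f(t_n + h/2, p_n + (h/2)·k1); k3 = f(t_n + h/2, p_n + (h/2)·k2); k4 = f(t_n + h, p_n + h·k3); p_{n+1} = p_n + (h/6)·(k1 + 2k2 + 2k3 + k4).
t=0.000000, p=-1.500000:
  k1 = f(0.000000, -1.500000) = 3.720000
  k2 = f(0.190000, -0.793200) = 2.973249
  k3 = f(0.190000, -0.935083) = 3.115132
  k4 = f(0.380000, -0.316250) = 2.377885
  p ← -1.500000 + (0.38/6)·(k1 + 2k2 + 2k3 + k4) = -0.342606
p(0.38) ≈ -0.3426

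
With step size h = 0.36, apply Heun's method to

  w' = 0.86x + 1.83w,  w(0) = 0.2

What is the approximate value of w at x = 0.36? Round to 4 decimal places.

0.4309

Heun: k1 = f(x_n, w_n); k2 = f(x_n + h, w_n + h·k1); w_{n+1} = w_n + (h/2)·(k1 + k2).
x=0.000000, w=0.200000:
  k1 = f(0.000000, 0.200000) = 0.366000
  k2 = f(0.360000, 0.331760) = 0.916721
  w ← 0.200000 + (0.36/2)·(0.366000 + 0.916721) = 0.430890
w(0.36) ≈ 0.4309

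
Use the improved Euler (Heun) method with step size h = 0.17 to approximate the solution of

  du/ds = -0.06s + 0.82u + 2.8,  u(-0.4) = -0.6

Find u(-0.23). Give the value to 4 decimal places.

-0.1768

Heun: k1 = f(s_n, u_n); k2 = f(s_n + h, u_n + h·k1); u_{n+1} = u_n + (h/2)·(k1 + k2).
s=-0.400000, u=-0.600000:
  k1 = f(-0.400000, -0.600000) = 2.332000
  k2 = f(-0.230000, -0.203560) = 2.646881
  u ← -0.600000 + (0.17/2)·(2.332000 + 2.646881) = -0.176795
u(-0.23) ≈ -0.1768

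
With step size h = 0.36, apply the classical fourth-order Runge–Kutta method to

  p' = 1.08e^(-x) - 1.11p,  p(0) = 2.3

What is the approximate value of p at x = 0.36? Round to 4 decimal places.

RK4: k1 = f(x_n, p_n); k2 = f(x_n + h/2, p_n + (h/2)·k1); k3 = f(x_n + h/2, p_n + (h/2)·k2); k4 = f(x_n + h, p_n + h·k3); p_{n+1} = p_n + (h/6)·(k1 + 2k2 + 2k3 + k4).
x=0.000000, p=2.300000:
  k1 = f(0.000000, 2.300000) = -1.473000
  k2 = f(0.180000, 2.034860) = -1.356603
  k3 = f(0.180000, 2.055812) = -1.379859
  k4 = f(0.360000, 1.803251) = -1.248118
  p ← 2.300000 + (0.36/6)·(k1 + 2k2 + 2k3 + k4) = 1.808358
p(0.36) ≈ 1.8084

1.8084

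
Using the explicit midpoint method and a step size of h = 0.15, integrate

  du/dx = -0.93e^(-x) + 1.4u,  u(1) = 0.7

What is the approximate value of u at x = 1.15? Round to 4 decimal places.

0.8094

Midpoint: k1 = f(x_n, u_n); k2 = f(x_n + h/2, u_n + (h/2)·k1); u_{n+1} = u_n + h·k2.
x=1.000000, u=0.700000:
  k1 = f(1.000000, 0.700000) = 0.637872
  k2 = f(1.075000, 0.747840) = 0.729570
  u ← 0.700000 + 0.15·0.729570 = 0.809435
u(1.15) ≈ 0.8094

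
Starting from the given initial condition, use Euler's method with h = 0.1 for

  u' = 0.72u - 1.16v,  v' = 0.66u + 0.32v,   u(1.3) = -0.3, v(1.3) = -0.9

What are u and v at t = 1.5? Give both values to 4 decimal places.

-0.1228, -0.9933

Euler on (u,v): u_{n+1} = u_n + h·u', v_{n+1} = v_n + h·v'.
1.300000: (-0.300000, -0.900000); f=(0.828000, -0.486000) → (-0.217200, -0.948600)
1.400000: (-0.217200, -0.948600); f=(0.943992, -0.446904) → (-0.122801, -0.993290)
(u(1.5), v(1.5)) ≈ (-0.1228, -0.9933)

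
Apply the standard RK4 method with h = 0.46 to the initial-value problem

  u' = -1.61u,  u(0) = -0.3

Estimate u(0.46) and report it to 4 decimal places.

-0.1435

RK4: k1 = f(s_n, u_n); k2 = f(s_n + h/2, u_n + (h/2)·k1); k3 = f(s_n + h/2, u_n + (h/2)·k2); k4 = f(s_n + h, u_n + h·k3); u_{n+1} = u_n + (h/6)·(k1 + 2k2 + 2k3 + k4).
s=0.000000, u=-0.300000:
  k1 = f(0.000000, -0.300000) = 0.483000
  k2 = f(0.230000, -0.188910) = 0.304145
  k3 = f(0.230000, -0.230047) = 0.370375
  k4 = f(0.460000, -0.129627) = 0.208700
  u ← -0.300000 + (0.46/6)·(k1 + 2k2 + 2k3 + k4) = -0.143543
u(0.46) ≈ -0.1435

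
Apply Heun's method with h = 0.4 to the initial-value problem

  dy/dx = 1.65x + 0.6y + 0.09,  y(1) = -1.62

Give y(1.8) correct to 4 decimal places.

-0.2442

Heun: k1 = f(x_n, y_n); k2 = f(x_n + h, y_n + h·k1); y_{n+1} = y_n + (h/2)·(k1 + k2).
x=1.000000, y=-1.620000:
  k1 = f(1.000000, -1.620000) = 0.768000
  k2 = f(1.400000, -1.312800) = 1.612320
  y ← -1.620000 + (0.4/2)·(0.768000 + 1.612320) = -1.143936
x=1.400000, y=-1.143936:
  k1 = f(1.400000, -1.143936) = 1.713638
  k2 = f(1.800000, -0.458481) = 2.784912
  y ← -1.143936 + (0.4/2)·(1.713638 + 2.784912) = -0.244226
y(1.8) ≈ -0.2442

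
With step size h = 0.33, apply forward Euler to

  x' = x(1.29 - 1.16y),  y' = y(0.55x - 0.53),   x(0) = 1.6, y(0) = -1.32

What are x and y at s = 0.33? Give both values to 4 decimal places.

3.0896, -1.4725

Euler on (x,y): x_{n+1} = x_n + h·x', y_{n+1} = y_n + h·y'.
0.000000: (1.600000, -1.320000); f=(4.513920, -0.462000) → (3.089594, -1.472460)
(x(0.33), y(0.33)) ≈ (3.0896, -1.4725)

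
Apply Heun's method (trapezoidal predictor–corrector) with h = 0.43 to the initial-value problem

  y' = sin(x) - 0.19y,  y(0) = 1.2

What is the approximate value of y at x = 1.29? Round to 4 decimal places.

Heun: k1 = f(x_n, y_n); k2 = f(x_n + h, y_n + h·k1); y_{n+1} = y_n + (h/2)·(k1 + k2).
x=0.000000, y=1.200000:
  k1 = f(0.000000, 1.200000) = -0.228000
  k2 = f(0.430000, 1.101960) = 0.207498
  y ← 1.200000 + (0.43/2)·(-0.228000 + 0.207498) = 1.195592
x=0.430000, y=1.195592:
  k1 = f(0.430000, 1.195592) = 0.189708
  k2 = f(0.860000, 1.277167) = 0.515181
  y ← 1.195592 + (0.43/2)·(0.189708 + 0.515181) = 1.347143
x=0.860000, y=1.347143:
  k1 = f(0.860000, 1.347143) = 0.501885
  k2 = f(1.290000, 1.562954) = 0.663874
  y ← 1.347143 + (0.43/2)·(0.501885 + 0.663874) = 1.597782
y(1.29) ≈ 1.5978

1.5978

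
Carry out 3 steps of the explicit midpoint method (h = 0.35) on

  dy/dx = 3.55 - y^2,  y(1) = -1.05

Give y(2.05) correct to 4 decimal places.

Midpoint: k1 = f(x_n, y_n); k2 = f(x_n + h/2, y_n + (h/2)·k1); y_{n+1} = y_n + h·k2.
x=1.000000, y=-1.050000:
  k1 = f(1.000000, -1.050000) = 2.447500
  k2 = f(1.175000, -0.621688) = 3.163505
  y ← -1.050000 + 0.35·3.163505 = 0.057227
x=1.350000, y=0.057227:
  k1 = f(1.350000, 0.057227) = 3.546725
  k2 = f(1.525000, 0.677904) = 3.090447
  y ← 0.057227 + 0.35·3.090447 = 1.138883
x=1.700000, y=1.138883:
  k1 = f(1.700000, 1.138883) = 2.252945
  k2 = f(1.875000, 1.533148) = 1.199456
  y ← 1.138883 + 0.35·1.199456 = 1.558693
y(2.05) ≈ 1.5587

1.5587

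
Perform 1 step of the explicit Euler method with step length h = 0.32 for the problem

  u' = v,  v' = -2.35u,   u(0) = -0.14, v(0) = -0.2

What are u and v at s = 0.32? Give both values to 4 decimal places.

Euler on (u,v): u_{n+1} = u_n + h·u', v_{n+1} = v_n + h·v'.
0.000000: (-0.140000, -0.200000); f=(-0.200000, 0.329000) → (-0.204000, -0.094720)
(u(0.32), v(0.32)) ≈ (-0.2040, -0.0947)

-0.2040, -0.0947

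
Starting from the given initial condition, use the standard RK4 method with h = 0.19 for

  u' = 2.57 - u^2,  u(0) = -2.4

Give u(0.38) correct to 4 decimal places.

RK4: k1 = f(x_n, u_n); k2 = f(x_n + h/2, u_n + (h/2)·k1); k3 = f(x_n + h/2, u_n + (h/2)·k2); k4 = f(x_n + h, u_n + h·k3); u_{n+1} = u_n + (h/6)·(k1 + 2k2 + 2k3 + k4).
x=0.000000, u=-2.400000:
  k1 = f(0.000000, -2.400000) = -3.190000
  k2 = f(0.095000, -2.703050) = -4.736479
  k3 = f(0.095000, -2.849966) = -5.552304
  k4 = f(0.190000, -3.454938) = -9.366594
  u ← -2.400000 + (0.19/6)·(k1 + 2k2 + 2k3 + k4) = -3.449248
x=0.190000, u=-3.449248:
  k1 = f(0.190000, -3.449248) = -9.327315
  k2 = f(0.285000, -4.335343) = -16.225201
  k3 = f(0.285000, -4.990643) = -22.336513
  k4 = f(0.380000, -7.693186) = -56.615108
  u ← -3.449248 + (0.19/6)·(k1 + 2k2 + 2k3 + k4) = -7.979667
u(0.38) ≈ -7.9797

-7.9797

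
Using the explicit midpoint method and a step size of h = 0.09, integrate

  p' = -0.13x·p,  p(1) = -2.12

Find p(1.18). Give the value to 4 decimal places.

Midpoint: k1 = f(x_n, p_n); k2 = f(x_n + h/2, p_n + (h/2)·k1); p_{n+1} = p_n + h·k2.
x=1.000000, p=-2.120000:
  k1 = f(1.000000, -2.120000) = 0.275600
  k2 = f(1.045000, -2.107598) = 0.286317
  p ← -2.120000 + 0.09·0.286317 = -2.094231
x=1.090000, p=-2.094231:
  k1 = f(1.090000, -2.094231) = 0.296753
  k2 = f(1.135000, -2.080878) = 0.307033
  p ← -2.094231 + 0.09·0.307033 = -2.066598
p(1.18) ≈ -2.0666

-2.0666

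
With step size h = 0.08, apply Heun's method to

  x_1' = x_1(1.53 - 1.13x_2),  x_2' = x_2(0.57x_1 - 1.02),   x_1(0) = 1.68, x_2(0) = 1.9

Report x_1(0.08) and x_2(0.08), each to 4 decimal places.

1.5998, 1.8870

Heun on (x_1,x_2): k1 = f(t_n, state_n); k2 = f(t_n + h, state_n + h·k1); state_{n+1} = state_n + (h/2)·(k1 + k2).
0.000000: (1.680000, 1.900000)
  k1 = (-1.036560, -0.118560)
  predictor → (1.597075, 1.890515)
  k2 = (-0.968278, -0.207327)
  → (1.599806, 1.886965)
(x_1(0.08), x_2(0.08)) ≈ (1.5998, 1.8870)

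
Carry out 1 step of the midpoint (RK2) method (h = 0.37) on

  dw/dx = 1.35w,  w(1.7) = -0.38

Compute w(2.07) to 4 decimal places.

Midpoint: k1 = f(x_n, w_n); k2 = f(x_n + h/2, w_n + (h/2)·k1); w_{n+1} = w_n + h·k2.
x=1.700000, w=-0.380000:
  k1 = f(1.700000, -0.380000) = -0.513000
  k2 = f(1.885000, -0.474905) = -0.641122
  w ← -0.380000 + 0.37·(-0.641122) = -0.617215
w(2.07) ≈ -0.6172

-0.6172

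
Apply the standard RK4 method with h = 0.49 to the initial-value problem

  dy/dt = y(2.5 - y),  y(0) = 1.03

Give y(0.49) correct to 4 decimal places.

RK4: k1 = f(t_n, y_n); k2 = f(t_n + h/2, y_n + (h/2)·k1); k3 = f(t_n + h/2, y_n + (h/2)·k2); k4 = f(t_n + h, y_n + h·k3); y_{n+1} = y_n + (h/6)·(k1 + 2k2 + 2k3 + k4).
t=0.000000, y=1.030000:
  k1 = f(0.000000, 1.030000) = 1.514100
  k2 = f(0.245000, 1.400955) = 1.539713
  k3 = f(0.245000, 1.407230) = 1.537779
  k4 = f(0.490000, 1.783512) = 1.277865
  y ← 1.030000 + (0.49/6)·(k1 + 2k2 + 2k3 + k4) = 1.760667
y(0.49) ≈ 1.7607

1.7607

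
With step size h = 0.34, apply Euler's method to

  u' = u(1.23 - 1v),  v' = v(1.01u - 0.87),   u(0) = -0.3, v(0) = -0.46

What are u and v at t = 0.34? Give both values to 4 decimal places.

-0.4724, -0.2765

Euler on (u,v): u_{n+1} = u_n + h·u', v_{n+1} = v_n + h·v'.
0.000000: (-0.300000, -0.460000); f=(-0.507000, 0.539580) → (-0.472380, -0.276543)
(u(0.34), v(0.34)) ≈ (-0.4724, -0.2765)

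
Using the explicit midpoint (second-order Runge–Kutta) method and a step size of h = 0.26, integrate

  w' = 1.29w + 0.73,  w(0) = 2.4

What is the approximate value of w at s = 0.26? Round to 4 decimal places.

3.5616

Midpoint: k1 = f(s_n, w_n); k2 = f(s_n + h/2, w_n + (h/2)·k1); w_{n+1} = w_n + h·k2.
s=0.000000, w=2.400000:
  k1 = f(0.000000, 2.400000) = 3.826000
  k2 = f(0.130000, 2.897380) = 4.467620
  w ← 2.400000 + 0.26·4.467620 = 3.561581
w(0.26) ≈ 3.5616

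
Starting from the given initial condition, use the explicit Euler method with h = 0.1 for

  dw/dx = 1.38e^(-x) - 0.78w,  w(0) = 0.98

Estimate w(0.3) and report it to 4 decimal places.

1.1135

Euler: w_{n+1} = w_n + h·f(x_n, w_n).
x=0.000000, w=0.980000: f=0.615600 → w ← 0.980000 + 0.1·0.615600 = 1.041560
x=0.100000, w=1.041560: f=0.436259 → w ← 1.041560 + 0.1·0.436259 = 1.085186
x=0.200000, w=1.085186: f=0.283403 → w ← 1.085186 + 0.1·0.283403 = 1.113526
w(0.3) ≈ 1.1135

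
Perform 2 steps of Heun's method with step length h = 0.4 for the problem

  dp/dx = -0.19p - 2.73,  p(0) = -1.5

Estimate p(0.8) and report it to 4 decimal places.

-3.3129

Heun: k1 = f(x_n, p_n); k2 = f(x_n + h, p_n + h·k1); p_{n+1} = p_n + (h/2)·(k1 + k2).
x=0.000000, p=-1.500000:
  k1 = f(0.000000, -1.500000) = -2.445000
  k2 = f(0.400000, -2.478000) = -2.259180
  p ← -1.500000 + (0.4/2)·(-2.445000 + (-2.259180)) = -2.440836
x=0.400000, p=-2.440836:
  k1 = f(0.400000, -2.440836) = -2.266241
  k2 = f(0.800000, -3.347332) = -2.094007
  p ← -2.440836 + (0.4/2)·(-2.266241 + (-2.094007)) = -3.312886
p(0.8) ≈ -3.3129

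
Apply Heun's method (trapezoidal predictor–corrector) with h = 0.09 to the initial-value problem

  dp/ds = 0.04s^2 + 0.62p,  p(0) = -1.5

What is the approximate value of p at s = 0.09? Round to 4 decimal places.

-1.5860

Heun: k1 = f(s_n, p_n); k2 = f(s_n + h, p_n + h·k1); p_{n+1} = p_n + (h/2)·(k1 + k2).
s=0.000000, p=-1.500000:
  k1 = f(0.000000, -1.500000) = -0.930000
  k2 = f(0.090000, -1.583700) = -0.981570
  p ← -1.500000 + (0.09/2)·(-0.930000 + (-0.981570)) = -1.586021
p(0.09) ≈ -1.5860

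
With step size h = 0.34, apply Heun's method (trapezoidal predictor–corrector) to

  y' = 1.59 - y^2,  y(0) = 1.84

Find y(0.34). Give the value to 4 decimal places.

Heun: k1 = f(s_n, y_n); k2 = f(s_n + h, y_n + h·k1); y_{n+1} = y_n + (h/2)·(k1 + k2).
s=0.000000, y=1.840000:
  k1 = f(0.000000, 1.840000) = -1.795600
  k2 = f(0.340000, 1.229496) = 0.078340
  y ← 1.840000 + (0.34/2)·(-1.795600 + 0.078340) = 1.548066
y(0.34) ≈ 1.5481

1.5481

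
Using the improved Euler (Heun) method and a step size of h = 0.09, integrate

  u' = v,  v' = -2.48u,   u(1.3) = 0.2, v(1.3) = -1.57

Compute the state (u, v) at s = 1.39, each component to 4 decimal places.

Heun on (u,v): k1 = f(s_n, state_n); k2 = f(s_n + h, state_n + h·k1); state_{n+1} = state_n + (h/2)·(k1 + k2).
1.300000: (0.200000, -1.570000)
  k1 = (-1.570000, -0.496000)
  predictor → (0.058700, -1.614640)
  k2 = (-1.614640, -0.145576)
  → (0.056691, -1.598871)
(u(1.39), v(1.39)) ≈ (0.0567, -1.5989)

0.0567, -1.5989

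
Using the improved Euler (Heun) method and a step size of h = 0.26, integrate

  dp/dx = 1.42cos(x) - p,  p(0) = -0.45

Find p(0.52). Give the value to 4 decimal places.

0.2665

Heun: k1 = f(x_n, p_n); k2 = f(x_n + h, p_n + h·k1); p_{n+1} = p_n + (h/2)·(k1 + k2).
x=0.000000, p=-0.450000:
  k1 = f(0.000000, -0.450000) = 1.870000
  k2 = f(0.260000, 0.036200) = 1.336074
  p ← -0.450000 + (0.26/2)·(1.870000 + 1.336074) = -0.033210
x=0.260000, p=-0.033210:
  k1 = f(0.260000, -0.033210) = 1.405484
  k2 = f(0.520000, 0.332215) = 0.900088
  p ← -0.033210 + (0.26/2)·(1.405484 + 0.900088) = 0.266514
p(0.52) ≈ 0.2665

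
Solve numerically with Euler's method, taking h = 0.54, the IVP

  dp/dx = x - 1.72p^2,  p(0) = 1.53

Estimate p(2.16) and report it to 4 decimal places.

-0.1918

Euler: p_{n+1} = p_n + h·f(x_n, p_n).
x=0.000000, p=1.530000: f=-4.026348 → p ← 1.530000 + 0.54·(-4.026348) = -0.644228
x=0.540000, p=-0.644228: f=-0.173851 → p ← -0.644228 + 0.54·(-0.173851) = -0.738107
x=1.080000, p=-0.738107: f=0.142940 → p ← -0.738107 + 0.54·0.142940 = -0.660920
x=1.620000, p=-0.660920: f=0.868678 → p ← -0.660920 + 0.54·0.868678 = -0.191834
p(2.16) ≈ -0.1918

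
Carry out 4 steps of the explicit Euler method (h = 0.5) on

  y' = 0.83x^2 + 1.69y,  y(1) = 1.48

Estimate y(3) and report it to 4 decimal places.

28.5907

Euler: y_{n+1} = y_n + h·f(x_n, y_n).
x=1.000000, y=1.480000: f=3.331200 → y ← 1.480000 + 0.5·3.331200 = 3.145600
x=1.500000, y=3.145600: f=7.183564 → y ← 3.145600 + 0.5·7.183564 = 6.737382
x=2.000000, y=6.737382: f=14.706176 → y ← 6.737382 + 0.5·14.706176 = 14.090470
x=2.500000, y=14.090470: f=29.000394 → y ← 14.090470 + 0.5·29.000394 = 28.590667
y(3) ≈ 28.5907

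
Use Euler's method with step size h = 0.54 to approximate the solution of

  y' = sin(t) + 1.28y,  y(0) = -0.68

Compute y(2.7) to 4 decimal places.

-5.3415

Euler: y_{n+1} = y_n + h·f(t_n, y_n).
t=0.000000, y=-0.680000: f=-0.870400 → y ← -0.680000 + 0.54·(-0.870400) = -1.150016
t=0.540000, y=-1.150016: f=-0.957884 → y ← -1.150016 + 0.54·(-0.957884) = -1.667274
t=1.080000, y=-1.667274: f=-1.252152 → y ← -1.667274 + 0.54·(-1.252152) = -2.343436
t=1.620000, y=-2.343436: f=-2.000808 → y ← -2.343436 + 0.54·(-2.000808) = -3.423872
t=2.160000, y=-3.423872: f=-3.551173 → y ← -3.423872 + 0.54·(-3.551173) = -5.341506
y(2.7) ≈ -5.3415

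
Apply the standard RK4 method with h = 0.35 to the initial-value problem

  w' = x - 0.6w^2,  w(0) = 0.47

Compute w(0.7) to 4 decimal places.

0.6078

RK4: k1 = f(x_n, w_n); k2 = f(x_n + h/2, w_n + (h/2)·k1); k3 = f(x_n + h/2, w_n + (h/2)·k2); k4 = f(x_n + h, w_n + h·k3); w_{n+1} = w_n + (h/6)·(k1 + 2k2 + 2k3 + k4).
x=0.000000, w=0.470000:
  k1 = f(0.000000, 0.470000) = -0.132540
  k2 = f(0.175000, 0.446805) = 0.055219
  k3 = f(0.175000, 0.479663) = 0.036954
  k4 = f(0.350000, 0.482934) = 0.210065
  w ← 0.470000 + (0.35/6)·(k1 + 2k2 + 2k3 + k4) = 0.485276
x=0.350000, w=0.485276:
  k1 = f(0.350000, 0.485276) = 0.208704
  k2 = f(0.525000, 0.521799) = 0.361635
  k3 = f(0.525000, 0.548562) = 0.344448
  k4 = f(0.700000, 0.605833) = 0.479780
  w ← 0.485276 + (0.35/6)·(k1 + 2k2 + 2k3 + k4) = 0.607814
w(0.7) ≈ 0.6078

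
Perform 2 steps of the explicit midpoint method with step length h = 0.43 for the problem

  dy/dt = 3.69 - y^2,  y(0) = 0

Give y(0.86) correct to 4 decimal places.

Midpoint: k1 = f(t_n, y_n); k2 = f(t_n + h/2, y_n + (h/2)·k1); y_{n+1} = y_n + h·k2.
t=0.000000, y=0.000000:
  k1 = f(0.000000, 0.000000) = 3.690000
  k2 = f(0.215000, 0.793350) = 3.060596
  y ← 0.000000 + 0.43·3.060596 = 1.316056
t=0.430000, y=1.316056:
  k1 = f(0.430000, 1.316056) = 1.957996
  k2 = f(0.645000, 1.737025) = 0.672743
  y ← 1.316056 + 0.43·0.672743 = 1.605336
y(0.86) ≈ 1.6053

1.6053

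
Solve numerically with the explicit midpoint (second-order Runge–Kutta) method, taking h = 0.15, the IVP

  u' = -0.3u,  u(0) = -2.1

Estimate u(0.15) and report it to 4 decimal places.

-2.0076

Midpoint: k1 = f(s_n, u_n); k2 = f(s_n + h/2, u_n + (h/2)·k1); u_{n+1} = u_n + h·k2.
s=0.000000, u=-2.100000:
  k1 = f(0.000000, -2.100000) = 0.630000
  k2 = f(0.075000, -2.052750) = 0.615825
  u ← -2.100000 + 0.15·0.615825 = -2.007626
u(0.15) ≈ -2.0076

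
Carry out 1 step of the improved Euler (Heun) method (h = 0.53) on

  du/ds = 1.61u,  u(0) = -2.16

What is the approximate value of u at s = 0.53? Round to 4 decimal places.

-4.7895

Heun: k1 = f(s_n, u_n); k2 = f(s_n + h, u_n + h·k1); u_{n+1} = u_n + (h/2)·(k1 + k2).
s=0.000000, u=-2.160000:
  k1 = f(0.000000, -2.160000) = -3.477600
  k2 = f(0.530000, -4.003128) = -6.445036
  u ← -2.160000 + (0.53/2)·(-3.477600 + (-6.445036)) = -4.789499
u(0.53) ≈ -4.7895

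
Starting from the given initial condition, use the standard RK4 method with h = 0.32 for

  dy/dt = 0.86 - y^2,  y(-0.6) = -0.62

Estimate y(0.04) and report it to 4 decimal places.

-0.1961

RK4: k1 = f(t_n, y_n); k2 = f(t_n + h/2, y_n + (h/2)·k1); k3 = f(t_n + h/2, y_n + (h/2)·k2); k4 = f(t_n + h, y_n + h·k3); y_{n+1} = y_n + (h/6)·(k1 + 2k2 + 2k3 + k4).
t=-0.600000, y=-0.620000:
  k1 = f(-0.600000, -0.620000) = 0.475600
  k2 = f(-0.440000, -0.543904) = 0.564168
  k3 = f(-0.440000, -0.529733) = 0.579383
  k4 = f(-0.280000, -0.434597) = 0.671125
  y ← -0.620000 + (0.32/6)·(k1 + 2k2 + 2k3 + k4) = -0.436863
t=-0.280000, y=-0.436863:
  k1 = f(-0.280000, -0.436863) = 0.669151
  k2 = f(-0.120000, -0.329798) = 0.751233
  k3 = f(-0.120000, -0.316665) = 0.759723
  k4 = f(0.040000, -0.193751) = 0.822461
  y ← -0.436863 + (0.32/6)·(k1 + 2k2 + 2k3 + k4) = -0.196141
y(0.04) ≈ -0.1961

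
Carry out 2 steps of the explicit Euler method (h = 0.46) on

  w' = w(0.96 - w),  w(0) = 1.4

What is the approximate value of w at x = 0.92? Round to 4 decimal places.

Euler: w_{n+1} = w_n + h·f(x_n, w_n).
x=0.000000, w=1.400000: f=-0.616000 → w ← 1.400000 + 0.46·(-0.616000) = 1.116640
x=0.460000, w=1.116640: f=-0.174910 → w ← 1.116640 + 0.46·(-0.174910) = 1.036181
w(0.92) ≈ 1.0362

1.0362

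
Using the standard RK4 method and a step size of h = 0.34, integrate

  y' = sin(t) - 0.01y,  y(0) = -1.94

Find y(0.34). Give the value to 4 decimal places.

RK4: k1 = f(t_n, y_n); k2 = f(t_n + h/2, y_n + (h/2)·k1); k3 = f(t_n + h/2, y_n + (h/2)·k2); k4 = f(t_n + h, y_n + h·k3); y_{n+1} = y_n + (h/6)·(k1 + 2k2 + 2k3 + k4).
t=0.000000, y=-1.940000:
  k1 = f(0.000000, -1.940000) = 0.019400
  k2 = f(0.170000, -1.936702) = 0.188549
  k3 = f(0.170000, -1.907947) = 0.188262
  k4 = f(0.340000, -1.875991) = 0.352247
  y ← -1.940000 + (0.34/6)·(k1 + 2k2 + 2k3 + k4) = -1.876235
y(0.34) ≈ -1.8762

-1.8762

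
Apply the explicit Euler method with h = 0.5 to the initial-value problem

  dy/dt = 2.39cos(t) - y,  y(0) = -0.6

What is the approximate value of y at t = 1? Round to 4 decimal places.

1.4962

Euler: y_{n+1} = y_n + h·f(t_n, y_n).
t=0.000000, y=-0.600000: f=2.990000 → y ← -0.600000 + 0.5·2.990000 = 0.895000
t=0.500000, y=0.895000: f=1.202422 → y ← 0.895000 + 0.5·1.202422 = 1.496211
y(1) ≈ 1.4962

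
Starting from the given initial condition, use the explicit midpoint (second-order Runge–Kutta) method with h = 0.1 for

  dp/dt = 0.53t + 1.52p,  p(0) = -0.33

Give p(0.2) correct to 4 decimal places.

-0.4353

Midpoint: k1 = f(t_n, p_n); k2 = f(t_n + h/2, p_n + (h/2)·k1); p_{n+1} = p_n + h·k2.
t=0.000000, p=-0.330000:
  k1 = f(0.000000, -0.330000) = -0.501600
  k2 = f(0.050000, -0.355080) = -0.513222
  p ← -0.330000 + 0.1·(-0.513222) = -0.381322
t=0.100000, p=-0.381322:
  k1 = f(0.100000, -0.381322) = -0.526610
  k2 = f(0.150000, -0.407653) = -0.540132
  p ← -0.381322 + 0.1·(-0.540132) = -0.435335
p(0.2) ≈ -0.4353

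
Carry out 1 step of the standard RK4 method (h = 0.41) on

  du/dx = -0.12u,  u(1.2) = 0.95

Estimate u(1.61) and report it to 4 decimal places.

RK4: k1 = f(x_n, u_n); k2 = f(x_n + h/2, u_n + (h/2)·k1); k3 = f(x_n + h/2, u_n + (h/2)·k2); k4 = f(x_n + h, u_n + h·k3); u_{n+1} = u_n + (h/6)·(k1 + 2k2 + 2k3 + k4).
x=1.200000, u=0.950000:
  k1 = f(1.200000, 0.950000) = -0.114000
  k2 = f(1.405000, 0.926630) = -0.111196
  k3 = f(1.405000, 0.927205) = -0.111265
  k4 = f(1.610000, 0.904382) = -0.108526
  u ← 0.950000 + (0.41/6)·(k1 + 2k2 + 2k3 + k4) = 0.904391
u(1.61) ≈ 0.9044

0.9044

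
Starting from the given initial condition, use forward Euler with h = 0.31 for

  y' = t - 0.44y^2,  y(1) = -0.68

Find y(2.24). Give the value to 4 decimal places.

Euler: y_{n+1} = y_n + h·f(t_n, y_n).
t=1.000000, y=-0.680000: f=0.796544 → y ← -0.680000 + 0.31·0.796544 = -0.433071
t=1.310000, y=-0.433071: f=1.227478 → y ← -0.433071 + 0.31·1.227478 = -0.052553
t=1.620000, y=-0.052553: f=1.618785 → y ← -0.052553 + 0.31·1.618785 = 0.449270
t=1.930000, y=0.449270: f=1.841189 → y ← 0.449270 + 0.31·1.841189 = 1.020039
y(2.24) ≈ 1.0200

1.0200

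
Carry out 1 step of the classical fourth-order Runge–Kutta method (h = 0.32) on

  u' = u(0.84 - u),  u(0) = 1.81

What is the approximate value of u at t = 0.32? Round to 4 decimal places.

RK4: k1 = f(t_n, u_n); k2 = f(t_n + h/2, u_n + (h/2)·k1); k3 = f(t_n + h/2, u_n + (h/2)·k2); k4 = f(t_n + h, u_n + h·k3); u_{n+1} = u_n + (h/6)·(k1 + 2k2 + 2k3 + k4).
t=0.000000, u=1.810000:
  k1 = f(0.000000, 1.810000) = -1.755700
  k2 = f(0.160000, 1.529088) = -1.053676
  k3 = f(0.160000, 1.641412) = -1.315447
  k4 = f(0.320000, 1.389057) = -0.762672
  u ← 1.810000 + (0.32/6)·(k1 + 2k2 + 2k3 + k4) = 1.422980
u(0.32) ≈ 1.4230

1.4230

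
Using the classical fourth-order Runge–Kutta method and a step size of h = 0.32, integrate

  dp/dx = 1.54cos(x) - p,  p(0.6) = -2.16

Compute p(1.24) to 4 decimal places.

RK4: k1 = f(x_n, p_n); k2 = f(x_n + h/2, p_n + (h/2)·k1); k3 = f(x_n + h/2, p_n + (h/2)·k2); k4 = f(x_n + h, p_n + h·k3); p_{n+1} = p_n + (h/6)·(k1 + 2k2 + 2k3 + k4).
x=0.600000, p=-2.160000:
  k1 = f(0.600000, -2.160000) = 3.431017
  k2 = f(0.760000, -1.611037) = 2.727285
  k3 = f(0.760000, -1.723634) = 2.839882
  k4 = f(0.920000, -1.251238) = 2.184201
  p ← -2.160000 + (0.32/6)·(k1 + 2k2 + 2k3 + k4) = -1.266691
x=0.920000, p=-1.266691:
  k1 = f(0.920000, -1.266691) = 2.199654
  k2 = f(1.080000, -0.914746) = 1.640592
  k3 = f(1.080000, -1.004196) = 1.730042
  k4 = f(1.240000, -0.713077) = 1.213264
  p ← -1.266691 + (0.32/6)·(k1 + 2k2 + 2k3 + k4) = -0.725134
p(1.24) ≈ -0.7251

-0.7251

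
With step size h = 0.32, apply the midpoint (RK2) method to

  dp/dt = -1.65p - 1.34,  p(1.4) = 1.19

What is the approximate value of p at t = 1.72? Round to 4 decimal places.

0.4120

Midpoint: k1 = f(t_n, p_n); k2 = f(t_n + h/2, p_n + (h/2)·k1); p_{n+1} = p_n + h·k2.
t=1.400000, p=1.190000:
  k1 = f(1.400000, 1.190000) = -3.303500
  k2 = f(1.560000, 0.661440) = -2.431376
  p ← 1.190000 + 0.32·(-2.431376) = 0.411960
p(1.72) ≈ 0.4120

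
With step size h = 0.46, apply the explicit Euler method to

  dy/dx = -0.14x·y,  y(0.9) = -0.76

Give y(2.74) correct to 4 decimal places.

Euler: y_{n+1} = y_n + h·f(x_n, y_n).
x=0.900000, y=-0.760000: f=0.095760 → y ← -0.760000 + 0.46·0.095760 = -0.715950
x=1.360000, y=-0.715950: f=0.136317 → y ← -0.715950 + 0.46·0.136317 = -0.653245
x=1.820000, y=-0.653245: f=0.166447 → y ← -0.653245 + 0.46·0.166447 = -0.576679
x=2.280000, y=-0.576679: f=0.184076 → y ← -0.576679 + 0.46·0.184076 = -0.492004
y(2.74) ≈ -0.4920

-0.4920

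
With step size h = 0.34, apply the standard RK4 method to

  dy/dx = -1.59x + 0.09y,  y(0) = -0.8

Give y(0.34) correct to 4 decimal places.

RK4: k1 = f(x_n, y_n); k2 = f(x_n + h/2, y_n + (h/2)·k1); k3 = f(x_n + h/2, y_n + (h/2)·k2); k4 = f(x_n + h, y_n + h·k3); y_{n+1} = y_n + (h/6)·(k1 + 2k2 + 2k3 + k4).
x=0.000000, y=-0.800000:
  k1 = f(0.000000, -0.800000) = -0.072000
  k2 = f(0.170000, -0.812240) = -0.343402
  k3 = f(0.170000, -0.858378) = -0.347554
  k4 = f(0.340000, -0.918168) = -0.623235
  y ← -0.800000 + (0.34/6)·(k1 + 2k2 + 2k3 + k4) = -0.917705
y(0.34) ≈ -0.9177

-0.9177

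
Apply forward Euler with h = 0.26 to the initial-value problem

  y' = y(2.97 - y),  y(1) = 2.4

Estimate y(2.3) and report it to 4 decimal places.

Euler: y_{n+1} = y_n + h·f(x_n, y_n).
x=1.000000, y=2.400000: f=1.368000 → y ← 2.400000 + 0.26·1.368000 = 2.755680
x=1.260000, y=2.755680: f=0.590597 → y ← 2.755680 + 0.26·0.590597 = 2.909235
x=1.520000, y=2.909235: f=0.176779 → y ← 2.909235 + 0.26·0.176779 = 2.955198
x=1.780000, y=2.955198: f=0.043743 → y ← 2.955198 + 0.26·0.043743 = 2.966571
x=2.040000, y=2.966571: f=0.010172 → y ← 2.966571 + 0.26·0.010172 = 2.969216
y(2.3) ≈ 2.9692

2.9692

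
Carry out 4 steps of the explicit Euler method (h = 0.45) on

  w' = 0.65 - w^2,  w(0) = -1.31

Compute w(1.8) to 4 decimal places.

-25.4418

Euler: w_{n+1} = w_n + h·f(x_n, w_n).
x=0.000000, w=-1.310000: f=-1.066100 → w ← -1.310000 + 0.45·(-1.066100) = -1.789745
x=0.450000, w=-1.789745: f=-2.553187 → w ← -1.789745 + 0.45·(-2.553187) = -2.938679
x=0.900000, w=-2.938679: f=-7.985836 → w ← -2.938679 + 0.45·(-7.985836) = -6.532305
x=1.350000, w=-6.532305: f=-42.021012 → w ← -6.532305 + 0.45·(-42.021012) = -25.441761
w(1.8) ≈ -25.4418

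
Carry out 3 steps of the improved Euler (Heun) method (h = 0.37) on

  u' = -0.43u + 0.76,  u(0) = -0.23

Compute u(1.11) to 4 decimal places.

Heun: k1 = f(t_n, u_n); k2 = f(t_n + h, u_n + h·k1); u_{n+1} = u_n + (h/2)·(k1 + k2).
t=0.000000, u=-0.230000:
  k1 = f(0.000000, -0.230000) = 0.858900
  k2 = f(0.370000, 0.087793) = 0.722249
  u ← -0.230000 + (0.37/2)·(0.858900 + 0.722249) = 0.062513
t=0.370000, u=0.062513:
  k1 = f(0.370000, 0.062513) = 0.733120
  k2 = f(0.740000, 0.333767) = 0.616480
  u ← 0.062513 + (0.37/2)·(0.733120 + 0.616480) = 0.312189
t=0.740000, u=0.312189:
  k1 = f(0.740000, 0.312189) = 0.625759
  k2 = f(1.110000, 0.543719) = 0.526201
  u ← 0.312189 + (0.37/2)·(0.625759 + 0.526201) = 0.525301
u(1.11) ≈ 0.5253

0.5253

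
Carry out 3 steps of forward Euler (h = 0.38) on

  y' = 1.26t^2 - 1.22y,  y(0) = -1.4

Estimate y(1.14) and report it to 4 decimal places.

0.0976

Euler: y_{n+1} = y_n + h·f(t_n, y_n).
t=0.000000, y=-1.400000: f=1.708000 → y ← -1.400000 + 0.38·1.708000 = -0.750960
t=0.380000, y=-0.750960: f=1.098115 → y ← -0.750960 + 0.38·1.098115 = -0.333676
t=0.760000, y=-0.333676: f=1.134861 → y ← -0.333676 + 0.38·1.134861 = 0.097571
y(1.14) ≈ 0.0976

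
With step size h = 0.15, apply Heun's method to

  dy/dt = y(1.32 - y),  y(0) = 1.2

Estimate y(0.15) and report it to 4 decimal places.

Heun: k1 = f(t_n, y_n); k2 = f(t_n + h, y_n + h·k1); y_{n+1} = y_n + (h/2)·(k1 + k2).
t=0.000000, y=1.200000:
  k1 = f(0.000000, 1.200000) = 0.144000
  k2 = f(0.150000, 1.221600) = 0.120205
  y ← 1.200000 + (0.15/2)·(0.144000 + 0.120205) = 1.219815
y(0.15) ≈ 1.2198

1.2198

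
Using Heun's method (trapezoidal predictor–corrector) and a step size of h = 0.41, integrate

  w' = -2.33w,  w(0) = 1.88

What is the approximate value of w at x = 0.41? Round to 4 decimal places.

Heun: k1 = f(x_n, w_n); k2 = f(x_n + h, w_n + h·k1); w_{n+1} = w_n + (h/2)·(k1 + k2).
x=0.000000, w=1.880000:
  k1 = f(0.000000, 1.880000) = -4.380400
  k2 = f(0.410000, 0.084036) = -0.195804
  w ← 1.880000 + (0.41/2)·(-4.380400 + (-0.195804)) = 0.941878
w(0.41) ≈ 0.9419

0.9419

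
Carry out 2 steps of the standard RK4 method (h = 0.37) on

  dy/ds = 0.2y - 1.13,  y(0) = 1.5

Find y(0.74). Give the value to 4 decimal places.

0.8380

RK4: k1 = f(s_n, y_n); k2 = f(s_n + h/2, y_n + (h/2)·k1); k3 = f(s_n + h/2, y_n + (h/2)·k2); k4 = f(s_n + h, y_n + h·k3); y_{n+1} = y_n + (h/6)·(k1 + 2k2 + 2k3 + k4).
s=0.000000, y=1.500000:
  k1 = f(0.000000, 1.500000) = -0.830000
  k2 = f(0.185000, 1.346450) = -0.860710
  k3 = f(0.185000, 1.340769) = -0.861846
  k4 = f(0.370000, 1.181117) = -0.893777
  y ← 1.500000 + (0.37/6)·(k1 + 2k2 + 2k3 + k4) = 1.181252
s=0.370000, y=1.181252:
  k1 = f(0.370000, 1.181252) = -0.893750
  k2 = f(0.555000, 1.015908) = -0.926818
  k3 = f(0.555000, 1.009790) = -0.928042
  k4 = f(0.740000, 0.837876) = -0.962425
  y ← 1.181252 + (0.37/6)·(k1 + 2k2 + 2k3 + k4) = 0.838022
y(0.74) ≈ 0.8380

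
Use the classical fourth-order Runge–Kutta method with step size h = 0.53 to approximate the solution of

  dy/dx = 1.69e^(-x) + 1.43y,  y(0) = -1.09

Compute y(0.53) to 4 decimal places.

-1.2492

RK4: k1 = f(x_n, y_n); k2 = f(x_n + h/2, y_n + (h/2)·k1); k3 = f(x_n + h/2, y_n + (h/2)·k2); k4 = f(x_n + h, y_n + h·k3); y_{n+1} = y_n + (h/6)·(k1 + 2k2 + 2k3 + k4).
x=0.000000, y=-1.090000:
  k1 = f(0.000000, -1.090000) = 0.131300
  k2 = f(0.265000, -1.055206) = -0.212366
  k3 = f(0.265000, -1.146277) = -0.342598
  k4 = f(0.530000, -1.271577) = -0.823613
  y ← -1.090000 + (0.53/6)·(k1 + 2k2 + 2k3 + k4) = -1.249198
y(0.53) ≈ -1.2492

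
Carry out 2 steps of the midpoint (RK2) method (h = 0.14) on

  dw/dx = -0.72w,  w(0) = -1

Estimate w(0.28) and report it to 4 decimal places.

Midpoint: k1 = f(x_n, w_n); k2 = f(x_n + h/2, w_n + (h/2)·k1); w_{n+1} = w_n + h·k2.
x=0.000000, w=-1.000000:
  k1 = f(0.000000, -1.000000) = 0.720000
  k2 = f(0.070000, -0.949600) = 0.683712
  w ← -1.000000 + 0.14·0.683712 = -0.904280
x=0.140000, w=-0.904280:
  k1 = f(0.140000, -0.904280) = 0.651082
  k2 = f(0.210000, -0.858705) = 0.618267
  w ← -0.904280 + 0.14·0.618267 = -0.817723
w(0.28) ≈ -0.8177

-0.8177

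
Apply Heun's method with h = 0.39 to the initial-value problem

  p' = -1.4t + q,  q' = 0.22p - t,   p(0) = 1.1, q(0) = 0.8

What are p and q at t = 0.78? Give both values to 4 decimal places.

Heun on (p,q): k1 = f(t_n, state_n); k2 = f(t_n + h, state_n + h·k1); state_{n+1} = state_n + (h/2)·(k1 + k2).
0.000000: (1.100000, 0.800000)
  k1 = (0.800000, 0.242000)
  predictor → (1.412000, 0.894380)
  k2 = (0.348380, -0.079360)
  → (1.323934, 0.831715)
0.390000: (1.323934, 0.831715)
  k1 = (0.285715, -0.098734)
  predictor → (1.435363, 0.793208)
  k2 = (-0.298792, -0.464220)
  → (1.321384, 0.721939)
(p(0.78), q(0.78)) ≈ (1.3214, 0.7219)

1.3214, 0.7219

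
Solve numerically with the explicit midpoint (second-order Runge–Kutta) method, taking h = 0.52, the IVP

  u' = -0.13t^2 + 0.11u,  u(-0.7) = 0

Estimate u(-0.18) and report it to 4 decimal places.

-0.0140

Midpoint: k1 = f(t_n, u_n); k2 = f(t_n + h/2, u_n + (h/2)·k1); u_{n+1} = u_n + h·k2.
t=-0.700000, u=0.000000:
  k1 = f(-0.700000, 0.000000) = -0.063700
  k2 = f(-0.440000, -0.016562) = -0.026990
  u ← 0.000000 + 0.52·(-0.026990) = -0.014035
u(-0.18) ≈ -0.0140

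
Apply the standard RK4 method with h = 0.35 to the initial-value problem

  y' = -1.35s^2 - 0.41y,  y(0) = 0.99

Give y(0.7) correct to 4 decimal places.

0.5991

RK4: k1 = f(s_n, y_n); k2 = f(s_n + h/2, y_n + (h/2)·k1); k3 = f(s_n + h/2, y_n + (h/2)·k2); k4 = f(s_n + h, y_n + h·k3); y_{n+1} = y_n + (h/6)·(k1 + 2k2 + 2k3 + k4).
s=0.000000, y=0.990000:
  k1 = f(0.000000, 0.990000) = -0.405900
  k2 = f(0.175000, 0.918967) = -0.418120
  k3 = f(0.175000, 0.916829) = -0.417244
  k4 = f(0.350000, 0.843965) = -0.511401
  y ← 0.990000 + (0.35/6)·(k1 + 2k2 + 2k3 + k4) = 0.839032
s=0.350000, y=0.839032:
  k1 = f(0.350000, 0.839032) = -0.509378
  k2 = f(0.525000, 0.749891) = -0.679549
  k3 = f(0.525000, 0.720111) = -0.667339
  k4 = f(0.700000, 0.605463) = -0.909740
  y ← 0.839032 + (0.35/6)·(k1 + 2k2 + 2k3 + k4) = 0.599113
y(0.7) ≈ 0.5991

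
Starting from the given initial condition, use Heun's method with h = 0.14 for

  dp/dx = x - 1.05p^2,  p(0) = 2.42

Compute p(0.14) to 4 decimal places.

Heun: k1 = f(x_n, p_n); k2 = f(x_n + h, p_n + h·k1); p_{n+1} = p_n + (h/2)·(k1 + k2).
x=0.000000, p=2.420000:
  k1 = f(0.000000, 2.420000) = -6.149220
  k2 = f(0.140000, 1.559109) = -2.412363
  p ← 2.420000 + (0.14/2)·(-6.149220 + (-2.412363)) = 1.820689
p(0.14) ≈ 1.8207

1.8207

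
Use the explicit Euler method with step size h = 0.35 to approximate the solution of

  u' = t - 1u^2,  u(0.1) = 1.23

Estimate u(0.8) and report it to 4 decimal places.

0.7037

Euler: u_{n+1} = u_n + h·f(t_n, u_n).
t=0.100000, u=1.230000: f=-1.412900 → u ← 1.230000 + 0.35·(-1.412900) = 0.735485
t=0.450000, u=0.735485: f=-0.090938 → u ← 0.735485 + 0.35·(-0.090938) = 0.703657
u(0.8) ≈ 0.7037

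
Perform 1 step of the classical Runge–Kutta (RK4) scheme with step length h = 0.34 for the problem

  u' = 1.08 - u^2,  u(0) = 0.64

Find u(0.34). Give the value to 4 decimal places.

0.8209

RK4: k1 = f(s_n, u_n); k2 = f(s_n + h/2, u_n + (h/2)·k1); k3 = f(s_n + h/2, u_n + (h/2)·k2); k4 = f(s_n + h, u_n + h·k3); u_{n+1} = u_n + (h/6)·(k1 + 2k2 + 2k3 + k4).
s=0.000000, u=0.640000:
  k1 = f(0.000000, 0.640000) = 0.670400
  k2 = f(0.170000, 0.753968) = 0.511532
  k3 = f(0.170000, 0.726960) = 0.551528
  k4 = f(0.340000, 0.827520) = 0.395211
  u ← 0.640000 + (0.34/6)·(k1 + 2k2 + 2k3 + k4) = 0.820865
u(0.34) ≈ 0.8209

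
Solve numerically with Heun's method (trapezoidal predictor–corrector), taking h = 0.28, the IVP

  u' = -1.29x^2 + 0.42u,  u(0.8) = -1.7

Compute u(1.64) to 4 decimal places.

Heun: k1 = f(x_n, u_n); k2 = f(x_n + h, u_n + h·k1); u_{n+1} = u_n + (h/2)·(k1 + k2).
x=0.800000, u=-1.700000:
  k1 = f(0.800000, -1.700000) = -1.539600
  k2 = f(1.080000, -2.131088) = -2.399713
  u ← -1.700000 + (0.28/2)·(-1.539600 + (-2.399713)) = -2.251504
x=1.080000, u=-2.251504:
  k1 = f(1.080000, -2.251504) = -2.450288
  k2 = f(1.360000, -2.937584) = -3.619769
  u ← -2.251504 + (0.28/2)·(-2.450288 + (-3.619769)) = -3.101312
x=1.360000, u=-3.101312:
  k1 = f(1.360000, -3.101312) = -3.688535
  k2 = f(1.640000, -4.134102) = -5.205907
  u ← -3.101312 + (0.28/2)·(-3.688535 + (-5.205907)) = -4.346534
u(1.64) ≈ -4.3465

-4.3465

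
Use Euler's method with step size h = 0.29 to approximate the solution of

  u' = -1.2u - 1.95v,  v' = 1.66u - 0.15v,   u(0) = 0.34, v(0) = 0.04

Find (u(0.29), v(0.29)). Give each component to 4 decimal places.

Euler on (u,v): u_{n+1} = u_n + h·u', v_{n+1} = v_n + h·v'.
0.000000: (0.340000, 0.040000); f=(-0.486000, 0.558400) → (0.199060, 0.201936)
(u(0.29), v(0.29)) ≈ (0.1991, 0.2019)

0.1991, 0.2019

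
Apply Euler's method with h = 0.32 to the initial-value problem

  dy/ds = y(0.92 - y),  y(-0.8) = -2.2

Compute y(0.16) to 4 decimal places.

-60.5057

Euler: y_{n+1} = y_n + h·f(s_n, y_n).
s=-0.800000, y=-2.200000: f=-6.864000 → y ← -2.200000 + 0.32·(-6.864000) = -4.396480
s=-0.480000, y=-4.396480: f=-23.373798 → y ← -4.396480 + 0.32·(-23.373798) = -11.876095
s=-0.160000, y=-11.876095: f=-151.967649 → y ← -11.876095 + 0.32·(-151.967649) = -60.505743
y(0.16) ≈ -60.5057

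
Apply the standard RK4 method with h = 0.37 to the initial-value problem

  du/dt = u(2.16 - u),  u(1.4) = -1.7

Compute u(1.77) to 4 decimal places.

RK4: k1 = f(t_n, u_n); k2 = f(t_n + h/2, u_n + (h/2)·k1); k3 = f(t_n + h/2, u_n + (h/2)·k2); k4 = f(t_n + h, u_n + h·k3); u_{n+1} = u_n + (h/6)·(k1 + 2k2 + 2k3 + k4).
t=1.400000, u=-1.700000:
  k1 = f(1.400000, -1.700000) = -6.562000
  k2 = f(1.585000, -2.913970) = -14.785396
  k3 = f(1.585000, -4.435298) = -29.252116
  k4 = f(1.770000, -12.523283) = -183.882903
  u ← -1.700000 + (0.37/6)·(k1 + 2k2 + 2k3 + k4) = -18.875395
u(1.77) ≈ -18.8754

-18.8754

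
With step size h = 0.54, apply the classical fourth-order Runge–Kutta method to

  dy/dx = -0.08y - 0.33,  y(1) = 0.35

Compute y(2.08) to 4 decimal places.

RK4: k1 = f(x_n, y_n); k2 = f(x_n + h/2, y_n + (h/2)·k1); k3 = f(x_n + h/2, y_n + (h/2)·k2); k4 = f(x_n + h, y_n + h·k3); y_{n+1} = y_n + (h/6)·(k1 + 2k2 + 2k3 + k4).
x=1.000000, y=0.350000:
  k1 = f(1.000000, 0.350000) = -0.358000
  k2 = f(1.270000, 0.253340) = -0.350267
  k3 = f(1.270000, 0.255428) = -0.350434
  k4 = f(1.540000, 0.160766) = -0.342861
  y ← 0.350000 + (0.54/6)·(k1 + 2k2 + 2k3 + k4) = 0.160796
x=1.540000, y=0.160796:
  k1 = f(1.540000, 0.160796) = -0.342864
  k2 = f(1.810000, 0.068223) = -0.335458
  k3 = f(1.810000, 0.070223) = -0.335618
  k4 = f(2.080000, -0.020437) = -0.328365
  y ← 0.160796 + (0.54/6)·(k1 + 2k2 + 2k3 + k4) = -0.020408
y(2.08) ≈ -0.0204

-0.0204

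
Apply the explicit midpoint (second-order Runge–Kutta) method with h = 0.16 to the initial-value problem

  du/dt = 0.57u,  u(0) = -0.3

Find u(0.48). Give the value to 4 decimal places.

-0.3943

Midpoint: k1 = f(t_n, u_n); k2 = f(t_n + h/2, u_n + (h/2)·k1); u_{n+1} = u_n + h·k2.
t=0.000000, u=-0.300000:
  k1 = f(0.000000, -0.300000) = -0.171000
  k2 = f(0.080000, -0.313680) = -0.178798
  u ← -0.300000 + 0.16·(-0.178798) = -0.328608
t=0.160000, u=-0.328608:
  k1 = f(0.160000, -0.328608) = -0.187306
  k2 = f(0.240000, -0.343592) = -0.195848
  u ← -0.328608 + 0.16·(-0.195848) = -0.359943
t=0.320000, u=-0.359943:
  k1 = f(0.320000, -0.359943) = -0.205168
  k2 = f(0.400000, -0.376357) = -0.214523
  u ← -0.359943 + 0.16·(-0.214523) = -0.394267
u(0.48) ≈ -0.3943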